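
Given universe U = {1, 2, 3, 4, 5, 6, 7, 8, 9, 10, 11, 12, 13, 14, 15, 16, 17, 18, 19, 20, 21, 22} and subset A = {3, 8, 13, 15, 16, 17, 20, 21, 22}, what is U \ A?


Aᶜ = U \ A = elements in U but not in A
U = {1, 2, 3, 4, 5, 6, 7, 8, 9, 10, 11, 12, 13, 14, 15, 16, 17, 18, 19, 20, 21, 22}
A = {3, 8, 13, 15, 16, 17, 20, 21, 22}
Aᶜ = {1, 2, 4, 5, 6, 7, 9, 10, 11, 12, 14, 18, 19}

Aᶜ = {1, 2, 4, 5, 6, 7, 9, 10, 11, 12, 14, 18, 19}


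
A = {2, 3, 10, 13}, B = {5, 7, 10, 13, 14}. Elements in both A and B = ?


A = {2, 3, 10, 13}
B = {5, 7, 10, 13, 14}
Region: in both A and B
Elements: {10, 13}

Elements in both A and B: {10, 13}


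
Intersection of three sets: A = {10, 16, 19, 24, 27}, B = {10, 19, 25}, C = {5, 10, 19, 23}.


A ∩ B = {10, 19}
(A ∩ B) ∩ C = {10, 19}

A ∩ B ∩ C = {10, 19}


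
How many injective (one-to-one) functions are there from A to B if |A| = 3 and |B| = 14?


An injection sends each of |A| = 3 inputs to a distinct output in B.
# injections = |B|·(|B|-1)·…·(|B|-|A|+1) = 14! / (14 - 3)!
= 14 × 13 × 12
= 2184

Number of injections = 2184


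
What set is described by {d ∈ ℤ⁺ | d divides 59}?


Checking each candidate:
Condition: positive divisors of 59
Result = {1, 59}

{1, 59}


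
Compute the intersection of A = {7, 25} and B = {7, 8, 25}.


A ∩ B = elements in both A and B
A = {7, 25}
B = {7, 8, 25}
A ∩ B = {7, 25}

A ∩ B = {7, 25}


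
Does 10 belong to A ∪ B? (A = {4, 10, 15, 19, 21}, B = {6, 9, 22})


A = {4, 10, 15, 19, 21}, B = {6, 9, 22}
A ∪ B = all elements in A or B
A ∪ B = {4, 6, 9, 10, 15, 19, 21, 22}
Checking if 10 ∈ A ∪ B
10 is in A ∪ B → True

10 ∈ A ∪ B


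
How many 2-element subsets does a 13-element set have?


C(n,k) = n! / (k!(n-k)!)
C(13,2) = 13! / (2!11!)
= 78

C(13,2) = 78


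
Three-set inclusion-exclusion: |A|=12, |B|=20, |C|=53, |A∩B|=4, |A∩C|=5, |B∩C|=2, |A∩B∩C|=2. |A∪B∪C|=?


|A∪B∪C| = |A|+|B|+|C| - |A∩B|-|A∩C|-|B∩C| + |A∩B∩C|
= 12+20+53 - 4-5-2 + 2
= 85 - 11 + 2
= 76

|A ∪ B ∪ C| = 76


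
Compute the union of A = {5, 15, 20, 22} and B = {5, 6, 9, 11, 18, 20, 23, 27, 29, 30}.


A ∪ B = all elements in A or B (or both)
A = {5, 15, 20, 22}
B = {5, 6, 9, 11, 18, 20, 23, 27, 29, 30}
A ∪ B = {5, 6, 9, 11, 15, 18, 20, 22, 23, 27, 29, 30}

A ∪ B = {5, 6, 9, 11, 15, 18, 20, 22, 23, 27, 29, 30}


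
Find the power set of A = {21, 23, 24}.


|A| = 3, so |P(A)| = 2^3 = 8
Enumerate subsets by cardinality (0 to 3):
∅, {21}, {23}, {24}, {21, 23}, {21, 24}, {23, 24}, {21, 23, 24}

P(A) has 8 subsets: ∅, {21}, {23}, {24}, {21, 23}, {21, 24}, {23, 24}, {21, 23, 24}


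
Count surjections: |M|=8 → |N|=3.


n = |M| = 8, k = |N| = 3. Surjections via inclusion-exclusion:
S(n,k) = Σ(-1)^i × C(k,i) × (k-i)^n, i=0 to k
i=0: (-1)^0×C(3,0)×3^8 = 6561
i=1: (-1)^1×C(3,1)×2^8 = -768
i=2: (-1)^2×C(3,2)×1^8 = 3
i=3: (-1)^3×C(3,3)×0^8 = 0
Total = 5796

Number of surjections = 5796


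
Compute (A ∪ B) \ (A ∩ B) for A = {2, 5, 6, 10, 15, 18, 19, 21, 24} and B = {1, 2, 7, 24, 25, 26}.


A △ B = (A \ B) ∪ (B \ A) = elements in exactly one of A or B
A \ B = {5, 6, 10, 15, 18, 19, 21}
B \ A = {1, 7, 25, 26}
A △ B = {1, 5, 6, 7, 10, 15, 18, 19, 21, 25, 26}

A △ B = {1, 5, 6, 7, 10, 15, 18, 19, 21, 25, 26}


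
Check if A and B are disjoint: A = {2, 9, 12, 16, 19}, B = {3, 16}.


Disjoint means A ∩ B = ∅.
A ∩ B = {16}
A ∩ B ≠ ∅, so A and B are NOT disjoint.

No, A and B are not disjoint (A ∩ B = {16})


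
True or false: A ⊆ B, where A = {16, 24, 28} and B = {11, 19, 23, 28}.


A ⊆ B means every element of A is in B.
Elements in A not in B: {16, 24}
So A ⊄ B.

No, A ⊄ B


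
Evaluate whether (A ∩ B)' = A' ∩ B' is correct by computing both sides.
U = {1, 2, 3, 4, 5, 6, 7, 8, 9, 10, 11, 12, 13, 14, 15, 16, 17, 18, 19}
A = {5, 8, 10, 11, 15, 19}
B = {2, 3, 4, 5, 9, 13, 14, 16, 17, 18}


LHS: A ∩ B = {5}
(A ∩ B)' = U \ (A ∩ B) = {1, 2, 3, 4, 6, 7, 8, 9, 10, 11, 12, 13, 14, 15, 16, 17, 18, 19}
A' = {1, 2, 3, 4, 6, 7, 9, 12, 13, 14, 16, 17, 18}, B' = {1, 6, 7, 8, 10, 11, 12, 15, 19}
Claimed RHS: A' ∩ B' = {1, 6, 7, 12}
Identity is INVALID: LHS = {1, 2, 3, 4, 6, 7, 8, 9, 10, 11, 12, 13, 14, 15, 16, 17, 18, 19} but the RHS claimed here equals {1, 6, 7, 12}. The correct form is (A ∩ B)' = A' ∪ B'.

Identity is invalid: (A ∩ B)' = {1, 2, 3, 4, 6, 7, 8, 9, 10, 11, 12, 13, 14, 15, 16, 17, 18, 19} but A' ∩ B' = {1, 6, 7, 12}. The correct De Morgan law is (A ∩ B)' = A' ∪ B'.


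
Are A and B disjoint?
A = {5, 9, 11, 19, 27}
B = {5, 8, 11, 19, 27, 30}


Disjoint means A ∩ B = ∅.
A ∩ B = {5, 11, 19, 27}
A ∩ B ≠ ∅, so A and B are NOT disjoint.

No, A and B are not disjoint (A ∩ B = {5, 11, 19, 27})


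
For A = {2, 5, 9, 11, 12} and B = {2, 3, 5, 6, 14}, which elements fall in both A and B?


A = {2, 5, 9, 11, 12}
B = {2, 3, 5, 6, 14}
Region: in both A and B
Elements: {2, 5}

Elements in both A and B: {2, 5}


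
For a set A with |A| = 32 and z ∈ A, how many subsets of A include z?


Subsets of A containing z correspond to subsets of A \ {z}, which has 31 elements.
Count = 2^(n-1) = 2^31
= 2147483648

Number of subsets containing z = 2147483648


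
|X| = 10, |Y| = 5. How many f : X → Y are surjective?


n = |X| = 10, k = |Y| = 5. Surjections via inclusion-exclusion:
S(n,k) = Σ(-1)^i × C(k,i) × (k-i)^n, i=0 to k
i=0: (-1)^0×C(5,0)×5^10 = 9765625
i=1: (-1)^1×C(5,1)×4^10 = -5242880
i=2: (-1)^2×C(5,2)×3^10 = 590490
i=3: (-1)^3×C(5,3)×2^10 = -10240
i=4: (-1)^4×C(5,4)×1^10 = 5
i=5: (-1)^5×C(5,5)×0^10 = 0
Total = 5103000

Number of surjections = 5103000


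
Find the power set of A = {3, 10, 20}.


|A| = 3, so |P(A)| = 2^3 = 8
Enumerate subsets by cardinality (0 to 3):
∅, {3}, {10}, {20}, {3, 10}, {3, 20}, {10, 20}, {3, 10, 20}

P(A) has 8 subsets: ∅, {3}, {10}, {20}, {3, 10}, {3, 20}, {10, 20}, {3, 10, 20}


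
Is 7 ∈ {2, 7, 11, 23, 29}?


A = {2, 7, 11, 23, 29}
Checking if 7 is in A
7 is in A → True

7 ∈ A


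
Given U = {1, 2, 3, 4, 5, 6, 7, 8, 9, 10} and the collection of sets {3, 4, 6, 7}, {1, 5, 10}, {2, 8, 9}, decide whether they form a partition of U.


A partition requires: (1) non-empty parts, (2) pairwise disjoint, (3) union = U
Parts: {3, 4, 6, 7}, {1, 5, 10}, {2, 8, 9}
Union of parts: {1, 2, 3, 4, 5, 6, 7, 8, 9, 10}
U = {1, 2, 3, 4, 5, 6, 7, 8, 9, 10}
All non-empty? True
Pairwise disjoint? True
Covers U? True

Yes, valid partition


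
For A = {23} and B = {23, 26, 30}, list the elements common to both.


A ∩ B = elements in both A and B
A = {23}
B = {23, 26, 30}
A ∩ B = {23}

A ∩ B = {23}


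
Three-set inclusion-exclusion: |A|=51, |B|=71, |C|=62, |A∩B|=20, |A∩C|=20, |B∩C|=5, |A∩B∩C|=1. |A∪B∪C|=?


|A∪B∪C| = |A|+|B|+|C| - |A∩B|-|A∩C|-|B∩C| + |A∩B∩C|
= 51+71+62 - 20-20-5 + 1
= 184 - 45 + 1
= 140

|A ∪ B ∪ C| = 140


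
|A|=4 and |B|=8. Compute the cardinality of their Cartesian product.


|A × B| = |A| × |B|
= 4 × 8
= 32

|A × B| = 32


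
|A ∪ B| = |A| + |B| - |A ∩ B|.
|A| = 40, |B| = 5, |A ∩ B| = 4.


|A ∪ B| = |A| + |B| - |A ∩ B|
= 40 + 5 - 4
= 41

|A ∪ B| = 41


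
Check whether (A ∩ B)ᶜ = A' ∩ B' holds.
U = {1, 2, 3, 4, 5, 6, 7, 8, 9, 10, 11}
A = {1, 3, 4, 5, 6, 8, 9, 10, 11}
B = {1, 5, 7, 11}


LHS: A ∩ B = {1, 5, 11}
(A ∩ B)' = U \ (A ∩ B) = {2, 3, 4, 6, 7, 8, 9, 10}
A' = {2, 7}, B' = {2, 3, 4, 6, 8, 9, 10}
Claimed RHS: A' ∩ B' = {2}
Identity is INVALID: LHS = {2, 3, 4, 6, 7, 8, 9, 10} but the RHS claimed here equals {2}. The correct form is (A ∩ B)' = A' ∪ B'.

Identity is invalid: (A ∩ B)' = {2, 3, 4, 6, 7, 8, 9, 10} but A' ∩ B' = {2}. The correct De Morgan law is (A ∩ B)' = A' ∪ B'.


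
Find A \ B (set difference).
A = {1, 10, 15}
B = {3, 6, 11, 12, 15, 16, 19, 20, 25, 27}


A \ B = elements in A but not in B
A = {1, 10, 15}
B = {3, 6, 11, 12, 15, 16, 19, 20, 25, 27}
Remove from A any elements in B
A \ B = {1, 10}

A \ B = {1, 10}


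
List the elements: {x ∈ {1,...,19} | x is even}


Checking each candidate:
Condition: even numbers in {1,...,19}
Result = {2, 4, 6, 8, 10, 12, 14, 16, 18}

{2, 4, 6, 8, 10, 12, 14, 16, 18}


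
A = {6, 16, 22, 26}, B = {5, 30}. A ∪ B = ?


A ∪ B = all elements in A or B (or both)
A = {6, 16, 22, 26}
B = {5, 30}
A ∪ B = {5, 6, 16, 22, 26, 30}

A ∪ B = {5, 6, 16, 22, 26, 30}


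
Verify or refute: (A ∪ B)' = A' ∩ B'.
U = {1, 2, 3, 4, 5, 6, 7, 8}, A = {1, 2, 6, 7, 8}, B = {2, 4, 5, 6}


LHS: A ∪ B = {1, 2, 4, 5, 6, 7, 8}
(A ∪ B)' = U \ (A ∪ B) = {3}
A' = {3, 4, 5}, B' = {1, 3, 7, 8}
Claimed RHS: A' ∩ B' = {3}
Identity is VALID: LHS = RHS = {3} ✓

Identity is valid. (A ∪ B)' = A' ∩ B' = {3}


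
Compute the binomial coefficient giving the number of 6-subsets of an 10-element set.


C(n,k) = n! / (k!(n-k)!)
C(10,6) = 10! / (6!4!)
= 210

C(10,6) = 210


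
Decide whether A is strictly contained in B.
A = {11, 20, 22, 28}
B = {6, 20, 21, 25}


A ⊂ B requires: A ⊆ B AND A ≠ B.
A ⊆ B? No
A ⊄ B, so A is not a proper subset.

No, A is not a proper subset of B


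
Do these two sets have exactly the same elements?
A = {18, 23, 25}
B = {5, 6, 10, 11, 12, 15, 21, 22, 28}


Two sets are equal iff they have exactly the same elements.
A = {18, 23, 25}
B = {5, 6, 10, 11, 12, 15, 21, 22, 28}
Differences: {5, 6, 10, 11, 12, 15, 18, 21, 22, 23, 25, 28}
A ≠ B

No, A ≠ B


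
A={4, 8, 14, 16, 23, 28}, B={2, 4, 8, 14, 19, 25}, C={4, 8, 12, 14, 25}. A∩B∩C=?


A ∩ B = {4, 8, 14}
(A ∩ B) ∩ C = {4, 8, 14}

A ∩ B ∩ C = {4, 8, 14}


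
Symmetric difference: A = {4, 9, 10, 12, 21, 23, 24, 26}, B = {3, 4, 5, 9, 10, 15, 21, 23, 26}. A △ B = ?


A △ B = (A \ B) ∪ (B \ A) = elements in exactly one of A or B
A \ B = {12, 24}
B \ A = {3, 5, 15}
A △ B = {3, 5, 12, 15, 24}

A △ B = {3, 5, 12, 15, 24}


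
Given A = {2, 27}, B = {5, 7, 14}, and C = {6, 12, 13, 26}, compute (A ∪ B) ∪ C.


A ∪ B = {2, 5, 7, 14, 27}
(A ∪ B) ∪ C = {2, 5, 6, 7, 12, 13, 14, 26, 27}

A ∪ B ∪ C = {2, 5, 6, 7, 12, 13, 14, 26, 27}


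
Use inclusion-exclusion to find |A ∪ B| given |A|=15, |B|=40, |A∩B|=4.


|A ∪ B| = |A| + |B| - |A ∩ B|
= 15 + 40 - 4
= 51

|A ∪ B| = 51


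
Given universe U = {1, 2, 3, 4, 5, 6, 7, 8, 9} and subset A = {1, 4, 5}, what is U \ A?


Aᶜ = U \ A = elements in U but not in A
U = {1, 2, 3, 4, 5, 6, 7, 8, 9}
A = {1, 4, 5}
Aᶜ = {2, 3, 6, 7, 8, 9}

Aᶜ = {2, 3, 6, 7, 8, 9}


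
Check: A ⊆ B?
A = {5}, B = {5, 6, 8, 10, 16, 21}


A ⊆ B means every element of A is in B.
All elements of A are in B.
So A ⊆ B.

Yes, A ⊆ B


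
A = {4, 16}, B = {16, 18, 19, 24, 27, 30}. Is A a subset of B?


A ⊆ B means every element of A is in B.
Elements in A not in B: {4}
So A ⊄ B.

No, A ⊄ B


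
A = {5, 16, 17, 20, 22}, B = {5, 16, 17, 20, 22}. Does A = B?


Two sets are equal iff they have exactly the same elements.
A = {5, 16, 17, 20, 22}
B = {5, 16, 17, 20, 22}
Same elements → A = B

Yes, A = B


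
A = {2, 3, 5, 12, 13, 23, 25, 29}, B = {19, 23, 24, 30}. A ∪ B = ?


A ∪ B = all elements in A or B (or both)
A = {2, 3, 5, 12, 13, 23, 25, 29}
B = {19, 23, 24, 30}
A ∪ B = {2, 3, 5, 12, 13, 19, 23, 24, 25, 29, 30}

A ∪ B = {2, 3, 5, 12, 13, 19, 23, 24, 25, 29, 30}


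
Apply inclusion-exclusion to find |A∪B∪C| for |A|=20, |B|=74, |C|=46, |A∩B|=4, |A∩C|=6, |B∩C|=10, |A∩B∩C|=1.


|A∪B∪C| = |A|+|B|+|C| - |A∩B|-|A∩C|-|B∩C| + |A∩B∩C|
= 20+74+46 - 4-6-10 + 1
= 140 - 20 + 1
= 121

|A ∪ B ∪ C| = 121


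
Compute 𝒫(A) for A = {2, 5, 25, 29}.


|A| = 4, so |P(A)| = 2^4 = 16
Enumerate subsets by cardinality (0 to 4):
∅, {2}, {5}, {25}, {29}, {2, 5}, {2, 25}, {2, 29}, {5, 25}, {5, 29}, {25, 29}, {2, 5, 25}, {2, 5, 29}, {2, 25, 29}, {5, 25, 29}, {2, 5, 25, 29}

P(A) has 16 subsets: ∅, {2}, {5}, {25}, {29}, {2, 5}, {2, 25}, {2, 29}, {5, 25}, {5, 29}, {25, 29}, {2, 5, 25}, {2, 5, 29}, {2, 25, 29}, {5, 25, 29}, {2, 5, 25, 29}


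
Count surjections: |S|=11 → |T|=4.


n = |S| = 11, k = |T| = 4. Surjections via inclusion-exclusion:
S(n,k) = Σ(-1)^i × C(k,i) × (k-i)^n, i=0 to k
i=0: (-1)^0×C(4,0)×4^11 = 4194304
i=1: (-1)^1×C(4,1)×3^11 = -708588
i=2: (-1)^2×C(4,2)×2^11 = 12288
i=3: (-1)^3×C(4,3)×1^11 = -4
i=4: (-1)^4×C(4,4)×0^11 = 0
Total = 3498000

Number of surjections = 3498000


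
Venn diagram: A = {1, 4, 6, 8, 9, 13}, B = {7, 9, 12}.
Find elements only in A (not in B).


A = {1, 4, 6, 8, 9, 13}
B = {7, 9, 12}
Region: only in A (not in B)
Elements: {1, 4, 6, 8, 13}

Elements only in A (not in B): {1, 4, 6, 8, 13}


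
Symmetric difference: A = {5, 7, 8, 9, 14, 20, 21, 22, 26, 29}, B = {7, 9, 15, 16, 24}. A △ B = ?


A △ B = (A \ B) ∪ (B \ A) = elements in exactly one of A or B
A \ B = {5, 8, 14, 20, 21, 22, 26, 29}
B \ A = {15, 16, 24}
A △ B = {5, 8, 14, 15, 16, 20, 21, 22, 24, 26, 29}

A △ B = {5, 8, 14, 15, 16, 20, 21, 22, 24, 26, 29}


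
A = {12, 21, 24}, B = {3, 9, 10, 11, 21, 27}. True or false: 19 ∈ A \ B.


A = {12, 21, 24}, B = {3, 9, 10, 11, 21, 27}
A \ B = elements in A but not in B
A \ B = {12, 24}
Checking if 19 ∈ A \ B
19 is not in A \ B → False

19 ∉ A \ B


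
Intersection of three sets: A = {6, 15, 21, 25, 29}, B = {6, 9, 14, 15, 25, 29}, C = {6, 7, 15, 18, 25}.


A ∩ B = {6, 15, 25, 29}
(A ∩ B) ∩ C = {6, 15, 25}

A ∩ B ∩ C = {6, 15, 25}


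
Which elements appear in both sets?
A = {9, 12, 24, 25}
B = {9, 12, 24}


A ∩ B = elements in both A and B
A = {9, 12, 24, 25}
B = {9, 12, 24}
A ∩ B = {9, 12, 24}

A ∩ B = {9, 12, 24}


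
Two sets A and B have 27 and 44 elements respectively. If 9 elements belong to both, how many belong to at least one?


|A ∪ B| = |A| + |B| - |A ∩ B|
= 27 + 44 - 9
= 62

|A ∪ B| = 62


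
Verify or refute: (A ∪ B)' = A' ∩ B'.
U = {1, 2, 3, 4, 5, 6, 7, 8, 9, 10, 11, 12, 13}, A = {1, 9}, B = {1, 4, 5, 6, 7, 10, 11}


LHS: A ∪ B = {1, 4, 5, 6, 7, 9, 10, 11}
(A ∪ B)' = U \ (A ∪ B) = {2, 3, 8, 12, 13}
A' = {2, 3, 4, 5, 6, 7, 8, 10, 11, 12, 13}, B' = {2, 3, 8, 9, 12, 13}
Claimed RHS: A' ∩ B' = {2, 3, 8, 12, 13}
Identity is VALID: LHS = RHS = {2, 3, 8, 12, 13} ✓

Identity is valid. (A ∪ B)' = A' ∩ B' = {2, 3, 8, 12, 13}


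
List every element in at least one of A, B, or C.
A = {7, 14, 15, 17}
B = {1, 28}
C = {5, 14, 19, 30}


A ∪ B = {1, 7, 14, 15, 17, 28}
(A ∪ B) ∪ C = {1, 5, 7, 14, 15, 17, 19, 28, 30}

A ∪ B ∪ C = {1, 5, 7, 14, 15, 17, 19, 28, 30}


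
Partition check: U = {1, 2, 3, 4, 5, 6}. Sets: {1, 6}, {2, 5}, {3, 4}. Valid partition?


A partition requires: (1) non-empty parts, (2) pairwise disjoint, (3) union = U
Parts: {1, 6}, {2, 5}, {3, 4}
Union of parts: {1, 2, 3, 4, 5, 6}
U = {1, 2, 3, 4, 5, 6}
All non-empty? True
Pairwise disjoint? True
Covers U? True

Yes, valid partition


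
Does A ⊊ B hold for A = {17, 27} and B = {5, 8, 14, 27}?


A ⊂ B requires: A ⊆ B AND A ≠ B.
A ⊆ B? No
A ⊄ B, so A is not a proper subset.

No, A is not a proper subset of B


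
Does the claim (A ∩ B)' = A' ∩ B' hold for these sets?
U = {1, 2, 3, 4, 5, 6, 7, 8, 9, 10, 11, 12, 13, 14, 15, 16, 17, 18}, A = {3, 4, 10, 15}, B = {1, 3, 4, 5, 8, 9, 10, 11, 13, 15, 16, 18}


LHS: A ∩ B = {3, 4, 10, 15}
(A ∩ B)' = U \ (A ∩ B) = {1, 2, 5, 6, 7, 8, 9, 11, 12, 13, 14, 16, 17, 18}
A' = {1, 2, 5, 6, 7, 8, 9, 11, 12, 13, 14, 16, 17, 18}, B' = {2, 6, 7, 12, 14, 17}
Claimed RHS: A' ∩ B' = {2, 6, 7, 12, 14, 17}
Identity is INVALID: LHS = {1, 2, 5, 6, 7, 8, 9, 11, 12, 13, 14, 16, 17, 18} but the RHS claimed here equals {2, 6, 7, 12, 14, 17}. The correct form is (A ∩ B)' = A' ∪ B'.

Identity is invalid: (A ∩ B)' = {1, 2, 5, 6, 7, 8, 9, 11, 12, 13, 14, 16, 17, 18} but A' ∩ B' = {2, 6, 7, 12, 14, 17}. The correct De Morgan law is (A ∩ B)' = A' ∪ B'.


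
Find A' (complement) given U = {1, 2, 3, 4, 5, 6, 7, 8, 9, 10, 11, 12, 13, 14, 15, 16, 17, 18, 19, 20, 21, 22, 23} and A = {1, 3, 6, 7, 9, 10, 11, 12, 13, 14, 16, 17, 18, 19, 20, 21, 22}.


Aᶜ = U \ A = elements in U but not in A
U = {1, 2, 3, 4, 5, 6, 7, 8, 9, 10, 11, 12, 13, 14, 15, 16, 17, 18, 19, 20, 21, 22, 23}
A = {1, 3, 6, 7, 9, 10, 11, 12, 13, 14, 16, 17, 18, 19, 20, 21, 22}
Aᶜ = {2, 4, 5, 8, 15, 23}

Aᶜ = {2, 4, 5, 8, 15, 23}


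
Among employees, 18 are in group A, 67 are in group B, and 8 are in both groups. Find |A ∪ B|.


|A ∪ B| = |A| + |B| - |A ∩ B|
= 18 + 67 - 8
= 77

|A ∪ B| = 77


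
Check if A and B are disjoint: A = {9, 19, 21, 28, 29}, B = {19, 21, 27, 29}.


Disjoint means A ∩ B = ∅.
A ∩ B = {19, 21, 29}
A ∩ B ≠ ∅, so A and B are NOT disjoint.

No, A and B are not disjoint (A ∩ B = {19, 21, 29})


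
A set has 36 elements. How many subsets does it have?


Number of subsets = 2^n
= 2^36
= 68719476736

|P(A)| = 68719476736


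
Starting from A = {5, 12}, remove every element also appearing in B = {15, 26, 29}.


A \ B = elements in A but not in B
A = {5, 12}
B = {15, 26, 29}
Remove from A any elements in B
A \ B = {5, 12}

A \ B = {5, 12}


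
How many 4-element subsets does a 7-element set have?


C(n,k) = n! / (k!(n-k)!)
C(7,4) = 7! / (4!3!)
= 35

C(7,4) = 35


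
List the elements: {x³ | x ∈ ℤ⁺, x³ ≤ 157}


Checking each candidate:
Condition: positive perfect cubes ≤ 157
Result = {1, 8, 27, 64, 125}

{1, 8, 27, 64, 125}


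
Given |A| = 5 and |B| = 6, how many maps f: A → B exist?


Each of |A| = 5 inputs maps to any of |B| = 6 outputs.
# functions = |B|^|A| = 6^5
= 7776

Number of functions = 7776


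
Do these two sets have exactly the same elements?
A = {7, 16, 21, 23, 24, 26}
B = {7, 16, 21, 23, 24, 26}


Two sets are equal iff they have exactly the same elements.
A = {7, 16, 21, 23, 24, 26}
B = {7, 16, 21, 23, 24, 26}
Same elements → A = B

Yes, A = B


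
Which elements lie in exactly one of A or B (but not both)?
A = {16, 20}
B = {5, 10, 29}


A △ B = (A \ B) ∪ (B \ A) = elements in exactly one of A or B
A \ B = {16, 20}
B \ A = {5, 10, 29}
A △ B = {5, 10, 16, 20, 29}

A △ B = {5, 10, 16, 20, 29}


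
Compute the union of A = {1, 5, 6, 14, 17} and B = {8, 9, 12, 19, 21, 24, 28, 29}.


A ∪ B = all elements in A or B (or both)
A = {1, 5, 6, 14, 17}
B = {8, 9, 12, 19, 21, 24, 28, 29}
A ∪ B = {1, 5, 6, 8, 9, 12, 14, 17, 19, 21, 24, 28, 29}

A ∪ B = {1, 5, 6, 8, 9, 12, 14, 17, 19, 21, 24, 28, 29}


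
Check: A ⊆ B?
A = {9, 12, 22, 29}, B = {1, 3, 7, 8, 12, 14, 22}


A ⊆ B means every element of A is in B.
Elements in A not in B: {9, 29}
So A ⊄ B.

No, A ⊄ B


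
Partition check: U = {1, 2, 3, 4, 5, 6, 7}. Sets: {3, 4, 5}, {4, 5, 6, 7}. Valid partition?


A partition requires: (1) non-empty parts, (2) pairwise disjoint, (3) union = U
Parts: {3, 4, 5}, {4, 5, 6, 7}
Union of parts: {3, 4, 5, 6, 7}
U = {1, 2, 3, 4, 5, 6, 7}
All non-empty? True
Pairwise disjoint? False
Covers U? False

No, not a valid partition


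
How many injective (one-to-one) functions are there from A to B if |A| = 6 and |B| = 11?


An injection sends each of |A| = 6 inputs to a distinct output in B.
# injections = |B|·(|B|-1)·…·(|B|-|A|+1) = 11! / (11 - 6)!
= 11 × 10 × 9 × 8 × 7 × 6
= 332640

Number of injections = 332640


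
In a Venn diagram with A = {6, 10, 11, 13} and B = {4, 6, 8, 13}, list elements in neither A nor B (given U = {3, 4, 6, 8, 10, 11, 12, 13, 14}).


A = {6, 10, 11, 13}
B = {4, 6, 8, 13}
Region: in neither A nor B (given U = {3, 4, 6, 8, 10, 11, 12, 13, 14})
Elements: {3, 12, 14}

Elements in neither A nor B (given U = {3, 4, 6, 8, 10, 11, 12, 13, 14}): {3, 12, 14}


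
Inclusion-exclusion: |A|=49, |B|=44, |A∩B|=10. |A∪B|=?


|A ∪ B| = |A| + |B| - |A ∩ B|
= 49 + 44 - 10
= 83

|A ∪ B| = 83


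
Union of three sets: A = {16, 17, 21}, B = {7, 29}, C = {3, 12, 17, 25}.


A ∪ B = {7, 16, 17, 21, 29}
(A ∪ B) ∪ C = {3, 7, 12, 16, 17, 21, 25, 29}

A ∪ B ∪ C = {3, 7, 12, 16, 17, 21, 25, 29}


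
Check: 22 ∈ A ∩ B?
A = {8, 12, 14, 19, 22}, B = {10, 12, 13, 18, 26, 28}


A = {8, 12, 14, 19, 22}, B = {10, 12, 13, 18, 26, 28}
A ∩ B = elements in both A and B
A ∩ B = {12}
Checking if 22 ∈ A ∩ B
22 is not in A ∩ B → False

22 ∉ A ∩ B


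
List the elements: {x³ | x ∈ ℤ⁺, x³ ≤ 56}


Checking each candidate:
Condition: positive perfect cubes ≤ 56
Result = {1, 8, 27}

{1, 8, 27}


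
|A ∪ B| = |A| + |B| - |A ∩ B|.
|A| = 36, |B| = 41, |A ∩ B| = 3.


|A ∪ B| = |A| + |B| - |A ∩ B|
= 36 + 41 - 3
= 74

|A ∪ B| = 74


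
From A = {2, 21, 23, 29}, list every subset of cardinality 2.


|A| = 4, so A has C(4,2) = 6 subsets of size 2.
Enumerate by choosing 2 elements from A at a time:
{2, 21}, {2, 23}, {2, 29}, {21, 23}, {21, 29}, {23, 29}

2-element subsets (6 total): {2, 21}, {2, 23}, {2, 29}, {21, 23}, {21, 29}, {23, 29}


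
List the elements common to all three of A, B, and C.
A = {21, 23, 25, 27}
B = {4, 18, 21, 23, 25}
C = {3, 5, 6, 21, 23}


A ∩ B = {21, 23, 25}
(A ∩ B) ∩ C = {21, 23}

A ∩ B ∩ C = {21, 23}


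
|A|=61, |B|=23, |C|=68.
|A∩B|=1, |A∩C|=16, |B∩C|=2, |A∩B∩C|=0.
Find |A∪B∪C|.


|A∪B∪C| = |A|+|B|+|C| - |A∩B|-|A∩C|-|B∩C| + |A∩B∩C|
= 61+23+68 - 1-16-2 + 0
= 152 - 19 + 0
= 133

|A ∪ B ∪ C| = 133


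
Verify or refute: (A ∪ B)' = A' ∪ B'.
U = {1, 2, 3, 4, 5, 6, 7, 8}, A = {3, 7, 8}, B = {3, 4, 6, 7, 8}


LHS: A ∪ B = {3, 4, 6, 7, 8}
(A ∪ B)' = U \ (A ∪ B) = {1, 2, 5}
A' = {1, 2, 4, 5, 6}, B' = {1, 2, 5}
Claimed RHS: A' ∪ B' = {1, 2, 4, 5, 6}
Identity is INVALID: LHS = {1, 2, 5} but the RHS claimed here equals {1, 2, 4, 5, 6}. The correct form is (A ∪ B)' = A' ∩ B'.

Identity is invalid: (A ∪ B)' = {1, 2, 5} but A' ∪ B' = {1, 2, 4, 5, 6}. The correct De Morgan law is (A ∪ B)' = A' ∩ B'.


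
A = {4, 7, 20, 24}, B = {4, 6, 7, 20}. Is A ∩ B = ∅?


Disjoint means A ∩ B = ∅.
A ∩ B = {4, 7, 20}
A ∩ B ≠ ∅, so A and B are NOT disjoint.

No, A and B are not disjoint (A ∩ B = {4, 7, 20})


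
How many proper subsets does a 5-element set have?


Total subsets = 2^n = 2^5 = 32
Proper subsets exclude the set itself: 2^n - 1
= 32 - 1
= 31

Number of proper subsets = 31


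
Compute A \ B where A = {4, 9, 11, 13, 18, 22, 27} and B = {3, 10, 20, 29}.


A \ B = elements in A but not in B
A = {4, 9, 11, 13, 18, 22, 27}
B = {3, 10, 20, 29}
Remove from A any elements in B
A \ B = {4, 9, 11, 13, 18, 22, 27}

A \ B = {4, 9, 11, 13, 18, 22, 27}


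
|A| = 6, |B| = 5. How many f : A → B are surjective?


n = |A| = 6, k = |B| = 5. Surjections via inclusion-exclusion:
S(n,k) = Σ(-1)^i × C(k,i) × (k-i)^n, i=0 to k
i=0: (-1)^0×C(5,0)×5^6 = 15625
i=1: (-1)^1×C(5,1)×4^6 = -20480
i=2: (-1)^2×C(5,2)×3^6 = 7290
i=3: (-1)^3×C(5,3)×2^6 = -640
i=4: (-1)^4×C(5,4)×1^6 = 5
i=5: (-1)^5×C(5,5)×0^6 = 0
Total = 1800

Number of surjections = 1800


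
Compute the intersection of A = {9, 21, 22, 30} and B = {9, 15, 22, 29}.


A ∩ B = elements in both A and B
A = {9, 21, 22, 30}
B = {9, 15, 22, 29}
A ∩ B = {9, 22}

A ∩ B = {9, 22}


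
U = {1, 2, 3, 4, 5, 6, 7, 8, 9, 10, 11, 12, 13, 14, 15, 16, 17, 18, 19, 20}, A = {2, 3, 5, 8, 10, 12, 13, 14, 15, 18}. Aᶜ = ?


Aᶜ = U \ A = elements in U but not in A
U = {1, 2, 3, 4, 5, 6, 7, 8, 9, 10, 11, 12, 13, 14, 15, 16, 17, 18, 19, 20}
A = {2, 3, 5, 8, 10, 12, 13, 14, 15, 18}
Aᶜ = {1, 4, 6, 7, 9, 11, 16, 17, 19, 20}

Aᶜ = {1, 4, 6, 7, 9, 11, 16, 17, 19, 20}


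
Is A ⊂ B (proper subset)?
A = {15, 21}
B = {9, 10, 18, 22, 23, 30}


A ⊂ B requires: A ⊆ B AND A ≠ B.
A ⊆ B? No
A ⊄ B, so A is not a proper subset.

No, A is not a proper subset of B


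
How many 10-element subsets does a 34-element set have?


C(n,k) = n! / (k!(n-k)!)
C(34,10) = 34! / (10!24!)
= 131128140

C(34,10) = 131128140


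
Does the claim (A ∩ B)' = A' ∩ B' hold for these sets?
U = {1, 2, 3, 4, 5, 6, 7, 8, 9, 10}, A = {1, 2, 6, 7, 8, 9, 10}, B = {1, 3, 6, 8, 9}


LHS: A ∩ B = {1, 6, 8, 9}
(A ∩ B)' = U \ (A ∩ B) = {2, 3, 4, 5, 7, 10}
A' = {3, 4, 5}, B' = {2, 4, 5, 7, 10}
Claimed RHS: A' ∩ B' = {4, 5}
Identity is INVALID: LHS = {2, 3, 4, 5, 7, 10} but the RHS claimed here equals {4, 5}. The correct form is (A ∩ B)' = A' ∪ B'.

Identity is invalid: (A ∩ B)' = {2, 3, 4, 5, 7, 10} but A' ∩ B' = {4, 5}. The correct De Morgan law is (A ∩ B)' = A' ∪ B'.


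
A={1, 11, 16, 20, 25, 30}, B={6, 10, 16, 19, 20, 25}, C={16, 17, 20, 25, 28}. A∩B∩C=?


A ∩ B = {16, 20, 25}
(A ∩ B) ∩ C = {16, 20, 25}

A ∩ B ∩ C = {16, 20, 25}


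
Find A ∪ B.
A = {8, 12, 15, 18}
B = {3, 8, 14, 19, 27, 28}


A ∪ B = all elements in A or B (or both)
A = {8, 12, 15, 18}
B = {3, 8, 14, 19, 27, 28}
A ∪ B = {3, 8, 12, 14, 15, 18, 19, 27, 28}

A ∪ B = {3, 8, 12, 14, 15, 18, 19, 27, 28}


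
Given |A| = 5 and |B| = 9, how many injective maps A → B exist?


An injection sends each of |A| = 5 inputs to a distinct output in B.
# injections = |B|·(|B|-1)·…·(|B|-|A|+1) = 9! / (9 - 5)!
= 9 × 8 × 7 × 6 × 5
= 15120

Number of injections = 15120


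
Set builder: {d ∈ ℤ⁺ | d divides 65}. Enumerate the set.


Checking each candidate:
Condition: positive divisors of 65
Result = {1, 5, 13, 65}

{1, 5, 13, 65}


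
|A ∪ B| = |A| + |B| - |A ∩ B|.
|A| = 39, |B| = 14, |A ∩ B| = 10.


|A ∪ B| = |A| + |B| - |A ∩ B|
= 39 + 14 - 10
= 43

|A ∪ B| = 43


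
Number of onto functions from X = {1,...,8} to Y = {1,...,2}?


n = |X| = 8, k = |Y| = 2. Surjections via inclusion-exclusion:
S(n,k) = Σ(-1)^i × C(k,i) × (k-i)^n, i=0 to k
i=0: (-1)^0×C(2,0)×2^8 = 256
i=1: (-1)^1×C(2,1)×1^8 = -2
i=2: (-1)^2×C(2,2)×0^8 = 0
Total = 254

Number of surjections = 254


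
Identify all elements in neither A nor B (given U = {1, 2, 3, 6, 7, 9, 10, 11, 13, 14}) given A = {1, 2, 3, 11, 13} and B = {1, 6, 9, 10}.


A = {1, 2, 3, 11, 13}
B = {1, 6, 9, 10}
Region: in neither A nor B (given U = {1, 2, 3, 6, 7, 9, 10, 11, 13, 14})
Elements: {7, 14}

Elements in neither A nor B (given U = {1, 2, 3, 6, 7, 9, 10, 11, 13, 14}): {7, 14}


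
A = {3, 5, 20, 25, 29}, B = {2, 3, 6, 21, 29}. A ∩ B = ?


A ∩ B = elements in both A and B
A = {3, 5, 20, 25, 29}
B = {2, 3, 6, 21, 29}
A ∩ B = {3, 29}

A ∩ B = {3, 29}


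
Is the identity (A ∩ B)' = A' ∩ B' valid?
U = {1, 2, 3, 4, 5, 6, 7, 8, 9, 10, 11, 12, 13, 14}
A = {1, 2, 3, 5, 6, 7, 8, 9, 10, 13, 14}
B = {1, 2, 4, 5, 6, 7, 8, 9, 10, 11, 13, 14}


LHS: A ∩ B = {1, 2, 5, 6, 7, 8, 9, 10, 13, 14}
(A ∩ B)' = U \ (A ∩ B) = {3, 4, 11, 12}
A' = {4, 11, 12}, B' = {3, 12}
Claimed RHS: A' ∩ B' = {12}
Identity is INVALID: LHS = {3, 4, 11, 12} but the RHS claimed here equals {12}. The correct form is (A ∩ B)' = A' ∪ B'.

Identity is invalid: (A ∩ B)' = {3, 4, 11, 12} but A' ∩ B' = {12}. The correct De Morgan law is (A ∩ B)' = A' ∪ B'.


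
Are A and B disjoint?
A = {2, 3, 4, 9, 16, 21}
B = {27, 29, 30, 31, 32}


Disjoint means A ∩ B = ∅.
A ∩ B = ∅
A ∩ B = ∅, so A and B are disjoint.

Yes, A and B are disjoint


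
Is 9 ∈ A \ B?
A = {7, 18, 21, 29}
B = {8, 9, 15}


A = {7, 18, 21, 29}, B = {8, 9, 15}
A \ B = elements in A but not in B
A \ B = {7, 18, 21, 29}
Checking if 9 ∈ A \ B
9 is not in A \ B → False

9 ∉ A \ B


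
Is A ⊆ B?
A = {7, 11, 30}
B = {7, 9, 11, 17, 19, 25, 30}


A ⊆ B means every element of A is in B.
All elements of A are in B.
So A ⊆ B.

Yes, A ⊆ B


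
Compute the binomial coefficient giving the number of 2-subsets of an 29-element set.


C(n,k) = n! / (k!(n-k)!)
C(29,2) = 29! / (2!27!)
= 406

C(29,2) = 406


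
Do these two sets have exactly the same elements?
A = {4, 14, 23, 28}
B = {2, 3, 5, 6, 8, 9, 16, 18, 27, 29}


Two sets are equal iff they have exactly the same elements.
A = {4, 14, 23, 28}
B = {2, 3, 5, 6, 8, 9, 16, 18, 27, 29}
Differences: {2, 3, 4, 5, 6, 8, 9, 14, 16, 18, 23, 27, 28, 29}
A ≠ B

No, A ≠ B


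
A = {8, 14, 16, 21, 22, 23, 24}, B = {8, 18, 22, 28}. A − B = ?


A \ B = elements in A but not in B
A = {8, 14, 16, 21, 22, 23, 24}
B = {8, 18, 22, 28}
Remove from A any elements in B
A \ B = {14, 16, 21, 23, 24}

A \ B = {14, 16, 21, 23, 24}


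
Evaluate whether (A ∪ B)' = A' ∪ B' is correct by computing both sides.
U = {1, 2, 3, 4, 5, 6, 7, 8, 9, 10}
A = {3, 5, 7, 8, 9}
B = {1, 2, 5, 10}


LHS: A ∪ B = {1, 2, 3, 5, 7, 8, 9, 10}
(A ∪ B)' = U \ (A ∪ B) = {4, 6}
A' = {1, 2, 4, 6, 10}, B' = {3, 4, 6, 7, 8, 9}
Claimed RHS: A' ∪ B' = {1, 2, 3, 4, 6, 7, 8, 9, 10}
Identity is INVALID: LHS = {4, 6} but the RHS claimed here equals {1, 2, 3, 4, 6, 7, 8, 9, 10}. The correct form is (A ∪ B)' = A' ∩ B'.

Identity is invalid: (A ∪ B)' = {4, 6} but A' ∪ B' = {1, 2, 3, 4, 6, 7, 8, 9, 10}. The correct De Morgan law is (A ∪ B)' = A' ∩ B'.


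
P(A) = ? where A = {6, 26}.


|A| = 2, so |P(A)| = 2^2 = 4
Enumerate subsets by cardinality (0 to 2):
∅, {6}, {26}, {6, 26}

P(A) has 4 subsets: ∅, {6}, {26}, {6, 26}


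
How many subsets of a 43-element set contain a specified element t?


Subsets of A containing t correspond to subsets of A \ {t}, which has 42 elements.
Count = 2^(n-1) = 2^42
= 4398046511104

Number of subsets containing t = 4398046511104


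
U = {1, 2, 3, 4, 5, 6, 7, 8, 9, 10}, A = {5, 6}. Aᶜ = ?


Aᶜ = U \ A = elements in U but not in A
U = {1, 2, 3, 4, 5, 6, 7, 8, 9, 10}
A = {5, 6}
Aᶜ = {1, 2, 3, 4, 7, 8, 9, 10}

Aᶜ = {1, 2, 3, 4, 7, 8, 9, 10}


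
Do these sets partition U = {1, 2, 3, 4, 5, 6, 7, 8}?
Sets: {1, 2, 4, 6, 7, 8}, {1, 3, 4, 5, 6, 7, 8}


A partition requires: (1) non-empty parts, (2) pairwise disjoint, (3) union = U
Parts: {1, 2, 4, 6, 7, 8}, {1, 3, 4, 5, 6, 7, 8}
Union of parts: {1, 2, 3, 4, 5, 6, 7, 8}
U = {1, 2, 3, 4, 5, 6, 7, 8}
All non-empty? True
Pairwise disjoint? False
Covers U? True

No, not a valid partition


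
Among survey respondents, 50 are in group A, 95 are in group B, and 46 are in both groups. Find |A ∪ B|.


|A ∪ B| = |A| + |B| - |A ∩ B|
= 50 + 95 - 46
= 99

|A ∪ B| = 99


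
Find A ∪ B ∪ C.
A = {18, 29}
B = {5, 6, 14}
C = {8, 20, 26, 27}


A ∪ B = {5, 6, 14, 18, 29}
(A ∪ B) ∪ C = {5, 6, 8, 14, 18, 20, 26, 27, 29}

A ∪ B ∪ C = {5, 6, 8, 14, 18, 20, 26, 27, 29}


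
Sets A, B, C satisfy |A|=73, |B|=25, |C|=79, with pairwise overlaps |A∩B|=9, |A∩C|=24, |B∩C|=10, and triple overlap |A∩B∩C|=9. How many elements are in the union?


|A∪B∪C| = |A|+|B|+|C| - |A∩B|-|A∩C|-|B∩C| + |A∩B∩C|
= 73+25+79 - 9-24-10 + 9
= 177 - 43 + 9
= 143

|A ∪ B ∪ C| = 143


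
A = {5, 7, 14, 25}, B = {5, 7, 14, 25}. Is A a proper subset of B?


A ⊂ B requires: A ⊆ B AND A ≠ B.
A ⊆ B? Yes
A = B? Yes
A = B, so A is not a PROPER subset.

No, A is not a proper subset of B


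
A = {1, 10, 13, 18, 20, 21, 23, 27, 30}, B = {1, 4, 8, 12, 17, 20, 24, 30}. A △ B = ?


A △ B = (A \ B) ∪ (B \ A) = elements in exactly one of A or B
A \ B = {10, 13, 18, 21, 23, 27}
B \ A = {4, 8, 12, 17, 24}
A △ B = {4, 8, 10, 12, 13, 17, 18, 21, 23, 24, 27}

A △ B = {4, 8, 10, 12, 13, 17, 18, 21, 23, 24, 27}


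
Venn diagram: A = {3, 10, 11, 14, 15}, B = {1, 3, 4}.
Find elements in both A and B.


A = {3, 10, 11, 14, 15}
B = {1, 3, 4}
Region: in both A and B
Elements: {3}

Elements in both A and B: {3}


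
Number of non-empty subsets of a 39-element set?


Total subsets = 2^n = 2^39 = 549755813888
Non-empty subsets exclude the empty set: 2^n - 1
= 549755813888 - 1
= 549755813887

Number of non-empty subsets = 549755813887


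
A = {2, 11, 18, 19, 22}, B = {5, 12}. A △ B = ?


A △ B = (A \ B) ∪ (B \ A) = elements in exactly one of A or B
A \ B = {2, 11, 18, 19, 22}
B \ A = {5, 12}
A △ B = {2, 5, 11, 12, 18, 19, 22}

A △ B = {2, 5, 11, 12, 18, 19, 22}


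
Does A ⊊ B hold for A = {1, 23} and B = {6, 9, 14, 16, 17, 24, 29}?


A ⊂ B requires: A ⊆ B AND A ≠ B.
A ⊆ B? No
A ⊄ B, so A is not a proper subset.

No, A is not a proper subset of B


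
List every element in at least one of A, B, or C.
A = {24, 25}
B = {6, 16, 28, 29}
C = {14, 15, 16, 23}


A ∪ B = {6, 16, 24, 25, 28, 29}
(A ∪ B) ∪ C = {6, 14, 15, 16, 23, 24, 25, 28, 29}

A ∪ B ∪ C = {6, 14, 15, 16, 23, 24, 25, 28, 29}


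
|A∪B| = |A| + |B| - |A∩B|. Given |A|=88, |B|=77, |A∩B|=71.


|A ∪ B| = |A| + |B| - |A ∩ B|
= 88 + 77 - 71
= 94

|A ∪ B| = 94


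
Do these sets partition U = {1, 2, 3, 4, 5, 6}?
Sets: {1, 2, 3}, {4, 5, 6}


A partition requires: (1) non-empty parts, (2) pairwise disjoint, (3) union = U
Parts: {1, 2, 3}, {4, 5, 6}
Union of parts: {1, 2, 3, 4, 5, 6}
U = {1, 2, 3, 4, 5, 6}
All non-empty? True
Pairwise disjoint? True
Covers U? True

Yes, valid partition


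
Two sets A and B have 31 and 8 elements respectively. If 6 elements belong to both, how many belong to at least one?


|A ∪ B| = |A| + |B| - |A ∩ B|
= 31 + 8 - 6
= 33

|A ∪ B| = 33


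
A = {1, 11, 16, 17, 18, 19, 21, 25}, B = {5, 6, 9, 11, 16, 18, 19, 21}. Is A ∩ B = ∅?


Disjoint means A ∩ B = ∅.
A ∩ B = {11, 16, 18, 19, 21}
A ∩ B ≠ ∅, so A and B are NOT disjoint.

No, A and B are not disjoint (A ∩ B = {11, 16, 18, 19, 21})


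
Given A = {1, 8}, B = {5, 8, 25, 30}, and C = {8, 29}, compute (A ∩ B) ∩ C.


A ∩ B = {8}
(A ∩ B) ∩ C = {8}

A ∩ B ∩ C = {8}


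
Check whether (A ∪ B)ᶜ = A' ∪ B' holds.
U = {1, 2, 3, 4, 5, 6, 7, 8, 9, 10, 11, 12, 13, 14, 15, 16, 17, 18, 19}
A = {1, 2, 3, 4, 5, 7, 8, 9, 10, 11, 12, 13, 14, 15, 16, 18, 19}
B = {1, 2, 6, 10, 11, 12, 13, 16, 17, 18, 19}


LHS: A ∪ B = {1, 2, 3, 4, 5, 6, 7, 8, 9, 10, 11, 12, 13, 14, 15, 16, 17, 18, 19}
(A ∪ B)' = U \ (A ∪ B) = ∅
A' = {6, 17}, B' = {3, 4, 5, 7, 8, 9, 14, 15}
Claimed RHS: A' ∪ B' = {3, 4, 5, 6, 7, 8, 9, 14, 15, 17}
Identity is INVALID: LHS = ∅ but the RHS claimed here equals {3, 4, 5, 6, 7, 8, 9, 14, 15, 17}. The correct form is (A ∪ B)' = A' ∩ B'.

Identity is invalid: (A ∪ B)' = ∅ but A' ∪ B' = {3, 4, 5, 6, 7, 8, 9, 14, 15, 17}. The correct De Morgan law is (A ∪ B)' = A' ∩ B'.


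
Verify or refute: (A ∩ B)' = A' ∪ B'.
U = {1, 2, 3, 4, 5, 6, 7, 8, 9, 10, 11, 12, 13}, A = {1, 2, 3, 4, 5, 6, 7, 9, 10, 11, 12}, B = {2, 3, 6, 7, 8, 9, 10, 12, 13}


LHS: A ∩ B = {2, 3, 6, 7, 9, 10, 12}
(A ∩ B)' = U \ (A ∩ B) = {1, 4, 5, 8, 11, 13}
A' = {8, 13}, B' = {1, 4, 5, 11}
Claimed RHS: A' ∪ B' = {1, 4, 5, 8, 11, 13}
Identity is VALID: LHS = RHS = {1, 4, 5, 8, 11, 13} ✓

Identity is valid. (A ∩ B)' = A' ∪ B' = {1, 4, 5, 8, 11, 13}


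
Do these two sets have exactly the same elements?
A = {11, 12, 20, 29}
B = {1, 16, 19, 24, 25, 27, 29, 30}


Two sets are equal iff they have exactly the same elements.
A = {11, 12, 20, 29}
B = {1, 16, 19, 24, 25, 27, 29, 30}
Differences: {1, 11, 12, 16, 19, 20, 24, 25, 27, 30}
A ≠ B

No, A ≠ B


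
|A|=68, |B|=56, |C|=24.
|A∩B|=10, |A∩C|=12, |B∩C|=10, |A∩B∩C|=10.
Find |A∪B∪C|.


|A∪B∪C| = |A|+|B|+|C| - |A∩B|-|A∩C|-|B∩C| + |A∩B∩C|
= 68+56+24 - 10-12-10 + 10
= 148 - 32 + 10
= 126

|A ∪ B ∪ C| = 126


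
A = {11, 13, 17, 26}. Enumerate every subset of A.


|A| = 4, so |P(A)| = 2^4 = 16
Enumerate subsets by cardinality (0 to 4):
∅, {11}, {13}, {17}, {26}, {11, 13}, {11, 17}, {11, 26}, {13, 17}, {13, 26}, {17, 26}, {11, 13, 17}, {11, 13, 26}, {11, 17, 26}, {13, 17, 26}, {11, 13, 17, 26}

P(A) has 16 subsets: ∅, {11}, {13}, {17}, {26}, {11, 13}, {11, 17}, {11, 26}, {13, 17}, {13, 26}, {17, 26}, {11, 13, 17}, {11, 13, 26}, {11, 17, 26}, {13, 17, 26}, {11, 13, 17, 26}


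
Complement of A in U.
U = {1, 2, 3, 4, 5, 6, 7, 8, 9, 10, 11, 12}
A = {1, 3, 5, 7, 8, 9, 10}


Aᶜ = U \ A = elements in U but not in A
U = {1, 2, 3, 4, 5, 6, 7, 8, 9, 10, 11, 12}
A = {1, 3, 5, 7, 8, 9, 10}
Aᶜ = {2, 4, 6, 11, 12}

Aᶜ = {2, 4, 6, 11, 12}


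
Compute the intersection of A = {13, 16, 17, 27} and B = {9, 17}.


A ∩ B = elements in both A and B
A = {13, 16, 17, 27}
B = {9, 17}
A ∩ B = {17}

A ∩ B = {17}


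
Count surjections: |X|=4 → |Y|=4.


n = |X| = 4, k = |Y| = 4. Surjections via inclusion-exclusion:
S(n,k) = Σ(-1)^i × C(k,i) × (k-i)^n, i=0 to k
i=0: (-1)^0×C(4,0)×4^4 = 256
i=1: (-1)^1×C(4,1)×3^4 = -324
i=2: (-1)^2×C(4,2)×2^4 = 96
i=3: (-1)^3×C(4,3)×1^4 = -4
i=4: (-1)^4×C(4,4)×0^4 = 0
Total = 24

Number of surjections = 24


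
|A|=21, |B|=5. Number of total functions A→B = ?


Each of |A| = 21 inputs maps to any of |B| = 5 outputs.
# functions = |B|^|A| = 5^21
= 476837158203125

Number of functions = 476837158203125


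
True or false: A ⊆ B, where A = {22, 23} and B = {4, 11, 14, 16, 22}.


A ⊆ B means every element of A is in B.
Elements in A not in B: {23}
So A ⊄ B.

No, A ⊄ B


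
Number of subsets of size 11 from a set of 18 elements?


C(n,k) = n! / (k!(n-k)!)
C(18,11) = 18! / (11!7!)
= 31824

C(18,11) = 31824


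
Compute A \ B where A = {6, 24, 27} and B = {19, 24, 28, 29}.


A \ B = elements in A but not in B
A = {6, 24, 27}
B = {19, 24, 28, 29}
Remove from A any elements in B
A \ B = {6, 27}

A \ B = {6, 27}


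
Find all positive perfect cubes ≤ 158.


Checking each candidate:
Condition: positive perfect cubes ≤ 158
Result = {1, 8, 27, 64, 125}

{1, 8, 27, 64, 125}


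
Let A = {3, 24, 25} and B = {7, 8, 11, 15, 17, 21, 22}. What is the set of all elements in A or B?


A ∪ B = all elements in A or B (or both)
A = {3, 24, 25}
B = {7, 8, 11, 15, 17, 21, 22}
A ∪ B = {3, 7, 8, 11, 15, 17, 21, 22, 24, 25}

A ∪ B = {3, 7, 8, 11, 15, 17, 21, 22, 24, 25}


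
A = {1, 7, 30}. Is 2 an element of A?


A = {1, 7, 30}
Checking if 2 is in A
2 is not in A → False

2 ∉ A


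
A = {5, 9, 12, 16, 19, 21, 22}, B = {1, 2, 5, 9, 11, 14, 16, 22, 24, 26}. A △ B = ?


A △ B = (A \ B) ∪ (B \ A) = elements in exactly one of A or B
A \ B = {12, 19, 21}
B \ A = {1, 2, 11, 14, 24, 26}
A △ B = {1, 2, 11, 12, 14, 19, 21, 24, 26}

A △ B = {1, 2, 11, 12, 14, 19, 21, 24, 26}


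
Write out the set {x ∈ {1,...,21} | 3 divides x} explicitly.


Checking each candidate:
Condition: multiples of 3 in {1,...,21}
Result = {3, 6, 9, 12, 15, 18, 21}

{3, 6, 9, 12, 15, 18, 21}


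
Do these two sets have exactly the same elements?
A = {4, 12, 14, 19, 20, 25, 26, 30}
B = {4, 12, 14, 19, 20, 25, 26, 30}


Two sets are equal iff they have exactly the same elements.
A = {4, 12, 14, 19, 20, 25, 26, 30}
B = {4, 12, 14, 19, 20, 25, 26, 30}
Same elements → A = B

Yes, A = B


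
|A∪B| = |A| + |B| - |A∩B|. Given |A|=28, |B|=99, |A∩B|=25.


|A ∪ B| = |A| + |B| - |A ∩ B|
= 28 + 99 - 25
= 102

|A ∪ B| = 102


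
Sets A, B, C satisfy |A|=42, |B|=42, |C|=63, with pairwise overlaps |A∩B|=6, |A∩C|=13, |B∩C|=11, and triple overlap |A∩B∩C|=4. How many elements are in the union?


|A∪B∪C| = |A|+|B|+|C| - |A∩B|-|A∩C|-|B∩C| + |A∩B∩C|
= 42+42+63 - 6-13-11 + 4
= 147 - 30 + 4
= 121

|A ∪ B ∪ C| = 121


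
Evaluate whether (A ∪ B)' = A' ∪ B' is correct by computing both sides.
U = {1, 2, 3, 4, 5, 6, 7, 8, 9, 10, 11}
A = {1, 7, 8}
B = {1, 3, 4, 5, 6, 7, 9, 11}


LHS: A ∪ B = {1, 3, 4, 5, 6, 7, 8, 9, 11}
(A ∪ B)' = U \ (A ∪ B) = {2, 10}
A' = {2, 3, 4, 5, 6, 9, 10, 11}, B' = {2, 8, 10}
Claimed RHS: A' ∪ B' = {2, 3, 4, 5, 6, 8, 9, 10, 11}
Identity is INVALID: LHS = {2, 10} but the RHS claimed here equals {2, 3, 4, 5, 6, 8, 9, 10, 11}. The correct form is (A ∪ B)' = A' ∩ B'.

Identity is invalid: (A ∪ B)' = {2, 10} but A' ∪ B' = {2, 3, 4, 5, 6, 8, 9, 10, 11}. The correct De Morgan law is (A ∪ B)' = A' ∩ B'.
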